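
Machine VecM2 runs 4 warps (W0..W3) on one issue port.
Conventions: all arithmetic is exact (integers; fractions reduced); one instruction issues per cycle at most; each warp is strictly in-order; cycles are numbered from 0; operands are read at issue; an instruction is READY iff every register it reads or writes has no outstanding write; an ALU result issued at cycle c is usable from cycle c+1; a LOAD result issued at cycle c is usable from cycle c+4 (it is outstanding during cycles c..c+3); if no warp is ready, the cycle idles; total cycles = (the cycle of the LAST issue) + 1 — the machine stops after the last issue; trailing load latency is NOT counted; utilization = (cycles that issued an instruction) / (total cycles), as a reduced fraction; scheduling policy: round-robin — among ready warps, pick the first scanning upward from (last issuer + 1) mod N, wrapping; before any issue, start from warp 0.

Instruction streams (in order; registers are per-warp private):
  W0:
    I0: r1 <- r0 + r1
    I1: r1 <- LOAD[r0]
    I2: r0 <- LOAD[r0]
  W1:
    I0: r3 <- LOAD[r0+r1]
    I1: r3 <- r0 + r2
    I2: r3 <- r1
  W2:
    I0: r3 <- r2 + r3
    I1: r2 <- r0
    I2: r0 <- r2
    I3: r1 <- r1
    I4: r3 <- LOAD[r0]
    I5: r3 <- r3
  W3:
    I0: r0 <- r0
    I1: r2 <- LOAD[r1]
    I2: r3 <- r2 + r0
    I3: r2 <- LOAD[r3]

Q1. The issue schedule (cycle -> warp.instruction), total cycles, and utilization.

cycle 0: W0.I0
cycle 1: W1.I0
cycle 2: W2.I0
cycle 3: W3.I0
cycle 4: W0.I1
cycle 5: W1.I1
cycle 6: W2.I1
cycle 7: W3.I1
cycle 8: W0.I2
cycle 9: W1.I2
cycle 10: W2.I2
cycle 11: W3.I2
cycle 12: W2.I3
cycle 13: W3.I3
cycle 14: W2.I4
cycle 15: idle
cycle 16: idle
cycle 17: idle
cycle 18: W2.I5

Answer: 19 cycles, utilization 16/19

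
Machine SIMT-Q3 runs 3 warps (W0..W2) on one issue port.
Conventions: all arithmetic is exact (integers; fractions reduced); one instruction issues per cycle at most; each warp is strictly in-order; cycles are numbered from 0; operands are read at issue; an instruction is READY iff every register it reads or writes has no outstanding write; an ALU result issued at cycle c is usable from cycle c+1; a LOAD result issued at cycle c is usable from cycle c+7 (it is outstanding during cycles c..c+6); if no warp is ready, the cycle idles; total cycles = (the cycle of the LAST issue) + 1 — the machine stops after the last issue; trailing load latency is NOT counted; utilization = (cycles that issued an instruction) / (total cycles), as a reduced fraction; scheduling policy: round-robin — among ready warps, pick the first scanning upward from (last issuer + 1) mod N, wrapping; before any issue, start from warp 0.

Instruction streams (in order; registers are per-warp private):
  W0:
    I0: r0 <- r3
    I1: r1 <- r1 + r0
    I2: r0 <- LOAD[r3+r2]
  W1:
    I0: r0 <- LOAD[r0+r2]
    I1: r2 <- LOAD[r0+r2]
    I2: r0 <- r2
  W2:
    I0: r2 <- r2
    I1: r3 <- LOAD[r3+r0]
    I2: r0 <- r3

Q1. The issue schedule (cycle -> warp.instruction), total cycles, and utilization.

cycle 0: W0.I0
cycle 1: W1.I0
cycle 2: W2.I0
cycle 3: W0.I1
cycle 4: W2.I1
cycle 5: W0.I2
cycle 6: idle
cycle 7: idle
cycle 8: W1.I1
cycle 9: idle
cycle 10: idle
cycle 11: W2.I2
cycle 12: idle
cycle 13: idle
cycle 14: idle
cycle 15: W1.I2

Answer: 16 cycles, utilization 9/16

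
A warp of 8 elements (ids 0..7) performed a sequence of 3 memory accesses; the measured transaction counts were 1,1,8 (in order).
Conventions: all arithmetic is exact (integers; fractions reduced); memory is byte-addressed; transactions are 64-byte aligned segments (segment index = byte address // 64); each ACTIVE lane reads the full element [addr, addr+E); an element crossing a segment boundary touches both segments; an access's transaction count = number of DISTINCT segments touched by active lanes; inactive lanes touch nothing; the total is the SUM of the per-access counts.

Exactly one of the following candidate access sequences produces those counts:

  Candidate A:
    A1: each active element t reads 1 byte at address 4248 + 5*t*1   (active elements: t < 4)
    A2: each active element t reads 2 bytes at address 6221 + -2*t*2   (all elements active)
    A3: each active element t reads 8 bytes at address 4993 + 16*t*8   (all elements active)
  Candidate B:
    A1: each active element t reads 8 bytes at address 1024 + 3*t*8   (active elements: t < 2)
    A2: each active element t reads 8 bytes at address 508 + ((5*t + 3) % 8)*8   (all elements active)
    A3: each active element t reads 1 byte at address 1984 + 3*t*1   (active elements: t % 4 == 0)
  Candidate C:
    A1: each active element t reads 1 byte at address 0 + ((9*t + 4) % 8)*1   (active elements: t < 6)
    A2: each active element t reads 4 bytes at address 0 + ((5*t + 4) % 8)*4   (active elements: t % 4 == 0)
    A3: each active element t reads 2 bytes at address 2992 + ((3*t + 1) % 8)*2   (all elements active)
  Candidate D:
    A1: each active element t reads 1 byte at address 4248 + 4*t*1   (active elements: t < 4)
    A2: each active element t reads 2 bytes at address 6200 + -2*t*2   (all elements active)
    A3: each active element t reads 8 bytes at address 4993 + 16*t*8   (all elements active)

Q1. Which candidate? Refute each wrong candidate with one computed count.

A: A2 gives 2 transactions, not 1
B: A2 gives 2 transactions, not 1
C: A3 gives 1 transaction, not 8
D: all counts match (1,1,8)

Answer: D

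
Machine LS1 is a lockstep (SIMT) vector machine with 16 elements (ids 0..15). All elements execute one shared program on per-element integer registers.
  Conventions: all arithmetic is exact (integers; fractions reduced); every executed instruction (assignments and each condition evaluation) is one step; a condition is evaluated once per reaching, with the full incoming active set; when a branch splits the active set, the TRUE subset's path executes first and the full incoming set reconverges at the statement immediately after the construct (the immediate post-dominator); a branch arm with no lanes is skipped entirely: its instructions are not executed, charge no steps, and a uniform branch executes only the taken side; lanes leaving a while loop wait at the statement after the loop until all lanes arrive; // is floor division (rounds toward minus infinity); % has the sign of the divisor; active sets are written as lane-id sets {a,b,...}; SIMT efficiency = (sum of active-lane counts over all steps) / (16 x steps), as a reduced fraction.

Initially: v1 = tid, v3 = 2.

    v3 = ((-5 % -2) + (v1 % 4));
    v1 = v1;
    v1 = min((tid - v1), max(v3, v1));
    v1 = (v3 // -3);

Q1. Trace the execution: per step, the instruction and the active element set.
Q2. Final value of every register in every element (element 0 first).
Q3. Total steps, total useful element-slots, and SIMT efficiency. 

step 0: v3 <- ((-5 % -2) + (v1 % 4)) {0,1,2,3,4,5,6,7,8,9,10,11,12,13,14,15}
step 1: v1 <- v1                     {0,1,2,3,4,5,6,7,8,9,10,11,12,13,14,15}
step 2: v1 <- min((tid - v1), max(v3, v1)) {0,1,2,3,4,5,6,7,8,9,10,11,12,13,14,15}
step 3: v1 <- (v3 // -3)             {0,1,2,3,4,5,6,7,8,9,10,11,12,13,14,15}

Answer: 4 steps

v1: 0,0,-1,-1,0,0,-1,-1,0,0,-1,-1,0,0,-1,-1
v3: -1,0,1,2,-1,0,1,2,-1,0,1,2,-1,0,1,2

steps = 4; useful = 64; efficiency = 64/64 = 1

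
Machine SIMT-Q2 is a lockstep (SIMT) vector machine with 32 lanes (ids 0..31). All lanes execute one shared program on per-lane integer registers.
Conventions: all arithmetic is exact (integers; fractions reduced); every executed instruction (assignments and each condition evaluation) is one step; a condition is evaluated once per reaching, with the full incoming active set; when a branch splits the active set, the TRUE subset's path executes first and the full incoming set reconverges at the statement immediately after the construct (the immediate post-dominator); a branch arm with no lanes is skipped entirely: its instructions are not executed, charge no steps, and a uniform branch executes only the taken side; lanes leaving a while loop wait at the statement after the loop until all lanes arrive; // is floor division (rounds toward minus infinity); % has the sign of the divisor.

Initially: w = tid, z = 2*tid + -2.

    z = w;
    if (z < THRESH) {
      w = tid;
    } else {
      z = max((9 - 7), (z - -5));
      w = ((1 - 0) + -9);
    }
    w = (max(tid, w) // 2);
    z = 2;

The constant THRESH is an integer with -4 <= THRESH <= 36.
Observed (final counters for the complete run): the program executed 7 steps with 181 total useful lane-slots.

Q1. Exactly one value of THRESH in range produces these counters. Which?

Answer: THRESH = 11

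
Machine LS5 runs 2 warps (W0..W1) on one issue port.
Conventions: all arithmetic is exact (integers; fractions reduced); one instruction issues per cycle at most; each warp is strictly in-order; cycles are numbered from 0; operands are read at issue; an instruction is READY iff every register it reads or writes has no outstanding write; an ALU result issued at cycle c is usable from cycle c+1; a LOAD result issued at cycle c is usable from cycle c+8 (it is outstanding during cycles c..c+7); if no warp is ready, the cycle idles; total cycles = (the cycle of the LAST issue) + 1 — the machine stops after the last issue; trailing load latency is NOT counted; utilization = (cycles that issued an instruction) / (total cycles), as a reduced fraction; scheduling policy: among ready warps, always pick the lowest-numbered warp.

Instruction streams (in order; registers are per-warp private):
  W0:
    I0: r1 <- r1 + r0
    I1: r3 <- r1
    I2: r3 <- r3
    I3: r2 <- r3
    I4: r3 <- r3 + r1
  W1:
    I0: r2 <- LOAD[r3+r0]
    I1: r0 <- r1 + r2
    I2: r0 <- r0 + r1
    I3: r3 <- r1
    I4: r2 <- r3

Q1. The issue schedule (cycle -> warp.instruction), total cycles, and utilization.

cycle 0: W0.I0
cycle 1: W0.I1
cycle 2: W0.I2
cycle 3: W0.I3
cycle 4: W0.I4
cycle 5: W1.I0
cycle 6: idle
cycle 7: idle
cycle 8: idle
cycle 9: idle
cycle 10: idle
cycle 11: idle
cycle 12: idle
cycle 13: W1.I1
cycle 14: W1.I2
cycle 15: W1.I3
cycle 16: W1.I4

Answer: 17 cycles, utilization 10/17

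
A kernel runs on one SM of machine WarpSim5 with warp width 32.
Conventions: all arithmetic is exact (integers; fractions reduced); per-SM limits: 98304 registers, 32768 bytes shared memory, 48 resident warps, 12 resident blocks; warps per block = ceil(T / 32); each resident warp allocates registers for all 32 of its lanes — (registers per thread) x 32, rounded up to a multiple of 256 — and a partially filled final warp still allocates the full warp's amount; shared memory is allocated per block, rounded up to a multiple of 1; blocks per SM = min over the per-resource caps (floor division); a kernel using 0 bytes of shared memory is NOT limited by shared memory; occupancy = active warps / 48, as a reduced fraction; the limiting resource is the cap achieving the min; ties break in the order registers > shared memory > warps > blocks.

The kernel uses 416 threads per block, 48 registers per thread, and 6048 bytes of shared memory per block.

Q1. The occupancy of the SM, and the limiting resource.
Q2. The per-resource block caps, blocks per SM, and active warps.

Answer: occupancy 13/16, limited by warps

registers: 4 blocks
shared memory: 5 blocks
warps: 3 blocks
blocks: 12 blocks

Answer: 3 blocks, 39 active warps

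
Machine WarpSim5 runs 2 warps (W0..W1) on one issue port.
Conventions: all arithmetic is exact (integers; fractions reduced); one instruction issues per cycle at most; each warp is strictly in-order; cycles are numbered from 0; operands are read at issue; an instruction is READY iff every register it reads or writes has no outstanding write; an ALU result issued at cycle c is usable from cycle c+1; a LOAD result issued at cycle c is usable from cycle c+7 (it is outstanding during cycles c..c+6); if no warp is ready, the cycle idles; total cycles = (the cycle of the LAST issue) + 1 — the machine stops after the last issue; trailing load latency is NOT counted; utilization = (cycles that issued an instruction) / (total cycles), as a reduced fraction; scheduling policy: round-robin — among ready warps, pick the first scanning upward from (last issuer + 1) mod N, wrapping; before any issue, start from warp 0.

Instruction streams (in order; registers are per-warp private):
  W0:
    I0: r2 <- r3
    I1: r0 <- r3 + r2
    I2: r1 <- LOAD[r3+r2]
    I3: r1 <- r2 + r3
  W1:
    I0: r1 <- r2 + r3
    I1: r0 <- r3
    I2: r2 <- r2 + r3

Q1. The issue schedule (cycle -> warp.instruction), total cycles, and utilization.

cycle 0: W0.I0
cycle 1: W1.I0
cycle 2: W0.I1
cycle 3: W1.I1
cycle 4: W0.I2
cycle 5: W1.I2
cycle 6: idle
cycle 7: idle
cycle 8: idle
cycle 9: idle
cycle 10: idle
cycle 11: W0.I3

Answer: 12 cycles, utilization 7/12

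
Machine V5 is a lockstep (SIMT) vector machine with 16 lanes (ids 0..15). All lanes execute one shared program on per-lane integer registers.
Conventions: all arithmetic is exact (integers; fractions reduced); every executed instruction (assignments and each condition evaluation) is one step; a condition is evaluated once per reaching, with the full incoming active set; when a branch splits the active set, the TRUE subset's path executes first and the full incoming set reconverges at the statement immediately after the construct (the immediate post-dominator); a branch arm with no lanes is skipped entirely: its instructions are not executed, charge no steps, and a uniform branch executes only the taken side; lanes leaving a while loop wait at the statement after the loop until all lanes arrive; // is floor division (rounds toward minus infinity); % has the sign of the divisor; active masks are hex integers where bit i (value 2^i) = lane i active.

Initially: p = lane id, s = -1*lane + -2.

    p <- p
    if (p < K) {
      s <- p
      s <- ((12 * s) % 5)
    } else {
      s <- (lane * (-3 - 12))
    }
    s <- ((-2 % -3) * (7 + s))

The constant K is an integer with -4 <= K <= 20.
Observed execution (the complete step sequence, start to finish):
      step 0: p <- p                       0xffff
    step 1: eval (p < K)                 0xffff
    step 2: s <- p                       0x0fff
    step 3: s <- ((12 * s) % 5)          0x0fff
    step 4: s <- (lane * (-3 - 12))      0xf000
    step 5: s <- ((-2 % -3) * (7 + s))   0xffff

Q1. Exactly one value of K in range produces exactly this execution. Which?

Answer: K = 12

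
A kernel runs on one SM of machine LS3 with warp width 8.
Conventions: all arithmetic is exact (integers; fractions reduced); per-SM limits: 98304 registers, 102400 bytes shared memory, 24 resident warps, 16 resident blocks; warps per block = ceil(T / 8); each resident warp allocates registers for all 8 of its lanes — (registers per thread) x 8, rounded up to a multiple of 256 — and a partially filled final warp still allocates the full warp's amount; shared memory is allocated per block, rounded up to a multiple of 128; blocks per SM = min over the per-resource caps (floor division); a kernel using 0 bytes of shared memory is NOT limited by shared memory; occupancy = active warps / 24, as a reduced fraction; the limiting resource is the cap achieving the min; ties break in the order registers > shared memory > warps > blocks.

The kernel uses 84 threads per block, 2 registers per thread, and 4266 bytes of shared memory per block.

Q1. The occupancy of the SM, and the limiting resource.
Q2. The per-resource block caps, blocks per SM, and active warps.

Answer: occupancy 11/12, limited by warps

registers: 34 blocks
shared memory: 23 blocks
warps: 2 blocks
blocks: 16 blocks

Answer: 2 blocks, 22 active warps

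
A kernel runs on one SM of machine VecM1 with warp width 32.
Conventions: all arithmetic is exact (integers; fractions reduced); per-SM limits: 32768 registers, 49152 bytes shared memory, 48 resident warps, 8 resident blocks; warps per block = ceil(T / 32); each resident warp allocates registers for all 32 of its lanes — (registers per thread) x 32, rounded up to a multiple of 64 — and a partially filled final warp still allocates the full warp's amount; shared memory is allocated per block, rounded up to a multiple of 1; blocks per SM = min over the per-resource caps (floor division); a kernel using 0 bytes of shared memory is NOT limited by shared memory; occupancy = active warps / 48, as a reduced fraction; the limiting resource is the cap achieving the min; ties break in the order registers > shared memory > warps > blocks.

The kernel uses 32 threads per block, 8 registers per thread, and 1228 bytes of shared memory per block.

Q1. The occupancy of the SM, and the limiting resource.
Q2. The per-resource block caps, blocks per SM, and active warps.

Answer: occupancy 1/6, limited by blocks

registers: 128 blocks
shared memory: 40 blocks
warps: 48 blocks
blocks: 8 blocks

Answer: 8 blocks, 8 active warps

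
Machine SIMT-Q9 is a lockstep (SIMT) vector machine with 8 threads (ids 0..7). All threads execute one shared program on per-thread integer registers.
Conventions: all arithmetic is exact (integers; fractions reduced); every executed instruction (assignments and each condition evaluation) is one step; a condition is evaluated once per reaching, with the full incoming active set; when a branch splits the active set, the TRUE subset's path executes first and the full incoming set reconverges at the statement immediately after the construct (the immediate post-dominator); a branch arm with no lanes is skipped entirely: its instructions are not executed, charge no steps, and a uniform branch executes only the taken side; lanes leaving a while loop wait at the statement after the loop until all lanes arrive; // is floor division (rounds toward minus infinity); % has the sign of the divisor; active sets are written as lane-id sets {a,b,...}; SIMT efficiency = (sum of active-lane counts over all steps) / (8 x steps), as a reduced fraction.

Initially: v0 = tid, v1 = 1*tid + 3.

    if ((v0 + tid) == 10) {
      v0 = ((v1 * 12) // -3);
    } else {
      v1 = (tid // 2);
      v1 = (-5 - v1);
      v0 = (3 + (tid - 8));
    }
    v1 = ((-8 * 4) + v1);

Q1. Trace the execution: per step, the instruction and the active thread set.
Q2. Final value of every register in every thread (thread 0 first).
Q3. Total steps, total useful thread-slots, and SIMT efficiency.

step 0: eval ((v0 + tid) == 10)      {0,1,2,3,4,5,6,7}
step 1: v0 <- ((v1 * 12) // -3)      {5}
step 2: v1 <- (tid // 2)             {0,1,2,3,4,6,7}
step 3: v1 <- (-5 - v1)              {0,1,2,3,4,6,7}
step 4: v0 <- (3 + (tid - 8))        {0,1,2,3,4,6,7}
step 5: v1 <- ((-8 * 4) + v1)        {0,1,2,3,4,5,6,7}

Answer: 6 steps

v0: -5,-4,-3,-2,-1,-32,1,2
v1: -37,-37,-38,-38,-39,-24,-40,-40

steps = 6; useful = 38; efficiency = 38/48 = 19/24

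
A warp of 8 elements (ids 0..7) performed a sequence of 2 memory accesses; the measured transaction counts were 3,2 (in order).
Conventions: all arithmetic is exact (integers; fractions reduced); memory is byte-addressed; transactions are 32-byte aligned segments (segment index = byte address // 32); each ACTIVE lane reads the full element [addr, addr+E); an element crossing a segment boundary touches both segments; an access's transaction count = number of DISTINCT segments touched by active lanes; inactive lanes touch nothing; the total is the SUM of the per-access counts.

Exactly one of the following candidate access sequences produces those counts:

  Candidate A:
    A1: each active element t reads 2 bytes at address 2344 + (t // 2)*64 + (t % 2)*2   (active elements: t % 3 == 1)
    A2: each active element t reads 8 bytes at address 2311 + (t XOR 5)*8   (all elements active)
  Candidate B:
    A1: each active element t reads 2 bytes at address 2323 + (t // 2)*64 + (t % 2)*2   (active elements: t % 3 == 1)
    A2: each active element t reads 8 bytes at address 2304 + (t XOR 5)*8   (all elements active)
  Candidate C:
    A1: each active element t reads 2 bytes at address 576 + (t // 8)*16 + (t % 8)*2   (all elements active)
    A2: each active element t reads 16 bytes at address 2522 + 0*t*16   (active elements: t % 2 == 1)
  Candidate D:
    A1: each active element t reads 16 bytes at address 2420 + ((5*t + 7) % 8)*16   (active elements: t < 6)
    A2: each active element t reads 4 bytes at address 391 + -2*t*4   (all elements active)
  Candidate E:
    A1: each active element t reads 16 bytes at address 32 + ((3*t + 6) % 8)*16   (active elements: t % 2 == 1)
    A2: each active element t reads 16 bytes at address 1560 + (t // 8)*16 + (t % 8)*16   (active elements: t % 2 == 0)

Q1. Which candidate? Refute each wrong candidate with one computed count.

A: A2 gives 3 transactions, not 2
C: A1 gives 1 transaction, not 3
D: A1 gives 5 transactions, not 3
E: A1 gives 4 transactions, not 3
B: all counts match (3,2)

Answer: B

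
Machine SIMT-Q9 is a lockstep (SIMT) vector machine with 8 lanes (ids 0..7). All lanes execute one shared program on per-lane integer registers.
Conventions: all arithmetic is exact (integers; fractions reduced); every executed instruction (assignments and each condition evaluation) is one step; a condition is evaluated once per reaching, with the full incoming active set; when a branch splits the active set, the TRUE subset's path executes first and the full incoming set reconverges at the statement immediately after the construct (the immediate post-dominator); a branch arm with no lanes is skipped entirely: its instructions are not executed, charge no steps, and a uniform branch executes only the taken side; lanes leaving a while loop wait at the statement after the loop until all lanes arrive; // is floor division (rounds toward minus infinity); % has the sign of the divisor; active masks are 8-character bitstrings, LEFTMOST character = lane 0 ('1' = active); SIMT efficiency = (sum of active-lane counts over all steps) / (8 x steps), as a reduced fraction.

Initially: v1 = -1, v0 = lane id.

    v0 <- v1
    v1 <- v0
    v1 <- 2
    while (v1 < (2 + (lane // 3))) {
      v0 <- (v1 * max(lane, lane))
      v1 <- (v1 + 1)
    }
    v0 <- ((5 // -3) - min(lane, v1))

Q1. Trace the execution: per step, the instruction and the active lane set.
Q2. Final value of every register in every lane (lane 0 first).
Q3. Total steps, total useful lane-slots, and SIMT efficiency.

step 0: v0 <- v1                     11111111
step 1: v1 <- v0                     11111111
step 2: v1 <- 2                      11111111
step 3: eval (v1 < (2 + (lane // 3))) 11111111
step 4: v0 <- (v1 * max(lane, lane)) 00011111
step 5: v1 <- (v1 + 1)               00011111
step 6: eval (v1 < (2 + (lane // 3))) 00011111
step 7: v0 <- (v1 * max(lane, lane)) 00000011
step 8: v1 <- (v1 + 1)               00000011
step 9: eval (v1 < (2 + (lane // 3))) 00000011
step 10: v0 <- ((5 // -3) - min(lane, v1)) 11111111

Answer: 11 steps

v1: 2,2,2,3,3,3,4,4
v0: -2,-3,-4,-5,-5,-5,-6,-6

steps = 11; useful = 61; efficiency = 61/88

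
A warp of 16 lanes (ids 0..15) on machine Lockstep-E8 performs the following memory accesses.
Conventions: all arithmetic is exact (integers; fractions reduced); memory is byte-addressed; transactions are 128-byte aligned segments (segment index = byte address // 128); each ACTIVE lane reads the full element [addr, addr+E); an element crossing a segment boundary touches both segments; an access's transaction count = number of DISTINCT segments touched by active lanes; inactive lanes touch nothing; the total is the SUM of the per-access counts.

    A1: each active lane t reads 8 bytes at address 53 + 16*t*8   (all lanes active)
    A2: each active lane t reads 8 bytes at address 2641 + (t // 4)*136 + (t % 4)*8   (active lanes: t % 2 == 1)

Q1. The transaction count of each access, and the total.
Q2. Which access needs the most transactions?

A1: 16 transactions
A2: 5 transactions

Answer: 16,5; total 21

Answer: A1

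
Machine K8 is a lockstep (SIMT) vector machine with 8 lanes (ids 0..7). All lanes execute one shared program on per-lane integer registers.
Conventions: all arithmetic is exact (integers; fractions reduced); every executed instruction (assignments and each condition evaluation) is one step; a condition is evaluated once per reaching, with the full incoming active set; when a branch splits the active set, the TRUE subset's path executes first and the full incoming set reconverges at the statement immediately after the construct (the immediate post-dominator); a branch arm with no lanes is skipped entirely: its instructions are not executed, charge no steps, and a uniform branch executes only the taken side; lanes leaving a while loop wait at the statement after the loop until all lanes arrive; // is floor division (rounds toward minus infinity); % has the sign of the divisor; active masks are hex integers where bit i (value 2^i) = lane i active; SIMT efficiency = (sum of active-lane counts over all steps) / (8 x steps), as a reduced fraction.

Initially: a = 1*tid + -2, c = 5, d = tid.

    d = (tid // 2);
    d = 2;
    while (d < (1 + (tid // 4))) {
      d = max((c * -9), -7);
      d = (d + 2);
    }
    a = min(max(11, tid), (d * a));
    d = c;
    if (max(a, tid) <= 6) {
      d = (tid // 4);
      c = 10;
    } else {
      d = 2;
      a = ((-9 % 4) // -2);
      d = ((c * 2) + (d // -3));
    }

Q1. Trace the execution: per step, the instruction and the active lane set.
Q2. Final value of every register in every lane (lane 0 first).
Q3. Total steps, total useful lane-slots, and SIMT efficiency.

step 0: d <- (tid // 2)              0xff
step 1: d <- 2                       0xff
step 2: eval (d < (1 + (tid // 4)))  0xff
step 3: a <- min(max(11, tid), (d * a)) 0xff
step 4: d <- c                       0xff
step 5: eval (max(a, tid) <= 6)      0xff
step 6: d <- (tid // 4)              0x3f
step 7: c <- 10                      0x3f
step 8: d <- 2                       0xc0
step 9: a <- ((-9 % 4) // -2)        0xc0
step 10: d <- ((c * 2) + (d // -3))   0xc0

Answer: 11 steps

a: -4,-2,0,2,4,6,-2,-2
c: 10,10,10,10,10,10,5,5
d: 0,0,0,0,1,1,9,9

steps = 11; useful = 66; efficiency = 66/88 = 3/4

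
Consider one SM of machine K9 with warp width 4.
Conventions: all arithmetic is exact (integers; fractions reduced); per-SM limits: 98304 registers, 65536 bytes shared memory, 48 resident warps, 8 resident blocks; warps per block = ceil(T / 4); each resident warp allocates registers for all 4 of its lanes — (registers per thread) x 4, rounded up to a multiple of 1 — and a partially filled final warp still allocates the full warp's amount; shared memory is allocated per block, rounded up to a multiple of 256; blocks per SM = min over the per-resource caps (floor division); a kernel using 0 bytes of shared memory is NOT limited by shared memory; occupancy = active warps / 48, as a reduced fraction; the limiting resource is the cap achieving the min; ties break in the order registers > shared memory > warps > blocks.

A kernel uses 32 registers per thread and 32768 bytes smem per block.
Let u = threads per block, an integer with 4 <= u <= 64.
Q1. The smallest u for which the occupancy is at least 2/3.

Answer: u = 61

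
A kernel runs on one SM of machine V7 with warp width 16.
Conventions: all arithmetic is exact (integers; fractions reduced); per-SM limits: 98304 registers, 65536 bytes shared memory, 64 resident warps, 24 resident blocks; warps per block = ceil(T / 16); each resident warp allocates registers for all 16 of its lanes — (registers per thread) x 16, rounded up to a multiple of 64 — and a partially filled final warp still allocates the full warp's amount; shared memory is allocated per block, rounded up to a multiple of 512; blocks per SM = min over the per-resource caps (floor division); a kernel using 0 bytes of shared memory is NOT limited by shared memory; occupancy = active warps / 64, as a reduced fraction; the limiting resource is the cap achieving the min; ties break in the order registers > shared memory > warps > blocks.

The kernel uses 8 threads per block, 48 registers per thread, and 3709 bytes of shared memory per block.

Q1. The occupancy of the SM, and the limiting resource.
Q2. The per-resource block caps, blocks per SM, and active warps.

Answer: occupancy 1/4, limited by shared memory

registers: 128 blocks
shared memory: 16 blocks
warps: 64 blocks
blocks: 24 blocks

Answer: 16 blocks, 16 active warps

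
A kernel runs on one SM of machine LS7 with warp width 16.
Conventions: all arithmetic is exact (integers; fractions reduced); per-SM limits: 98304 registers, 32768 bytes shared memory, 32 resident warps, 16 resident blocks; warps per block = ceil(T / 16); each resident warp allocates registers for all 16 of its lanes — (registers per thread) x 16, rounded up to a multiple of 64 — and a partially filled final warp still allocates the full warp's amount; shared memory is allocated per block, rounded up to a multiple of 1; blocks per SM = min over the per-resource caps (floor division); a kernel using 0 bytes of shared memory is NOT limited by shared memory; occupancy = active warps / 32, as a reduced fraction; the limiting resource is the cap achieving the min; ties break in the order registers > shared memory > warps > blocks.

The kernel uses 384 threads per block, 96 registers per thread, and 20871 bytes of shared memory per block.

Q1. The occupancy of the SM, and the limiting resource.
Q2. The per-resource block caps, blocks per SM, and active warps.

Answer: occupancy 3/4, limited by shared memory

registers: 2 blocks
shared memory: 1 block
warps: 1 block
blocks: 16 blocks

Answer: 1 block, 24 active warps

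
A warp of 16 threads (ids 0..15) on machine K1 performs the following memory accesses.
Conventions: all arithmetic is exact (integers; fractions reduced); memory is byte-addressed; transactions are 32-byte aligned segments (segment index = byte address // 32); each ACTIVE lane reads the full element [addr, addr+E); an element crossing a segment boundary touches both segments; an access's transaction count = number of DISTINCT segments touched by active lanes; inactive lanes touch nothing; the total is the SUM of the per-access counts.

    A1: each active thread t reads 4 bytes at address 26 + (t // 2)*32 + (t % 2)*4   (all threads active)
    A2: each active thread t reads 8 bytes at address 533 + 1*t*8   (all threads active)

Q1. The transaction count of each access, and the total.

A1: 9 transactions
A2: 5 transactions

Answer: 9,5; total 14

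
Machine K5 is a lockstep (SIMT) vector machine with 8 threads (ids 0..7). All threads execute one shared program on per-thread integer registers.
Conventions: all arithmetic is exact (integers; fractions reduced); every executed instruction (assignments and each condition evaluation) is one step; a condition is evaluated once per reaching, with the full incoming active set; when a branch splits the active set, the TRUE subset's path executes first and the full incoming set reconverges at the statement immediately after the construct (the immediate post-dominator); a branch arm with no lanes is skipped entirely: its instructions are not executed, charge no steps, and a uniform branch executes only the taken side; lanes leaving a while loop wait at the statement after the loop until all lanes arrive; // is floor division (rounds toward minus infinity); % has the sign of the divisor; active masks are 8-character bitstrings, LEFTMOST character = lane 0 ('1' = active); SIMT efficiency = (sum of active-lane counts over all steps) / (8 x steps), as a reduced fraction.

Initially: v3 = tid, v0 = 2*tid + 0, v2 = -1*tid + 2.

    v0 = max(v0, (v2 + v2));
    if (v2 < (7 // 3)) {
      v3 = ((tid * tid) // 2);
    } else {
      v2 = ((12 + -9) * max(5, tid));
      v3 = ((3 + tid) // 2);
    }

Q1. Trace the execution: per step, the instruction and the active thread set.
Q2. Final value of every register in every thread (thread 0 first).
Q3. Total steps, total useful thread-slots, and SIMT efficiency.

step 0: v0 <- max(v0, (v2 + v2))     11111111
step 1: eval (v2 < (7 // 3))         11111111
step 2: v3 <- ((tid * tid) // 2)     01111111
step 3: v2 <- ((12 + -9) * max(5, tid)) 10000000
step 4: v3 <- ((3 + tid) // 2)       10000000

Answer: 5 steps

v3: 1,0,2,4,8,12,18,24
v0: 4,2,4,6,8,10,12,14
v2: 15,1,0,-1,-2,-3,-4,-5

steps = 5; useful = 25; efficiency = 25/40 = 5/8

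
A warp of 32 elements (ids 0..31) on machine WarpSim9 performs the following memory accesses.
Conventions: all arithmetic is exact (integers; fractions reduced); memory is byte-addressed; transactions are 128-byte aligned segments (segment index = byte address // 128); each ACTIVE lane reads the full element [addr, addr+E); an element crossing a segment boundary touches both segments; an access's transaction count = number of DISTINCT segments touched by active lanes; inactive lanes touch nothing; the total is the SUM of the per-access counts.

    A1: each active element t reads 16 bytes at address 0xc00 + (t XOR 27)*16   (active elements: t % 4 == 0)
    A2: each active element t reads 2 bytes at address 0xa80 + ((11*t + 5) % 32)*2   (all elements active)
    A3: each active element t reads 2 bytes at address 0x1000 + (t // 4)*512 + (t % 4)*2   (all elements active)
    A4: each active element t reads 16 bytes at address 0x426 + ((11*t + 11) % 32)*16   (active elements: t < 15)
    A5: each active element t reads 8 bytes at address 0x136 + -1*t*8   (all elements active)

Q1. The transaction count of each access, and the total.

A1: 4 transactions
A2: 1 transaction
A3: 8 transactions
A4: 4 transactions
A5: 3 transactions

Answer: 4,1,8,4,3; total 20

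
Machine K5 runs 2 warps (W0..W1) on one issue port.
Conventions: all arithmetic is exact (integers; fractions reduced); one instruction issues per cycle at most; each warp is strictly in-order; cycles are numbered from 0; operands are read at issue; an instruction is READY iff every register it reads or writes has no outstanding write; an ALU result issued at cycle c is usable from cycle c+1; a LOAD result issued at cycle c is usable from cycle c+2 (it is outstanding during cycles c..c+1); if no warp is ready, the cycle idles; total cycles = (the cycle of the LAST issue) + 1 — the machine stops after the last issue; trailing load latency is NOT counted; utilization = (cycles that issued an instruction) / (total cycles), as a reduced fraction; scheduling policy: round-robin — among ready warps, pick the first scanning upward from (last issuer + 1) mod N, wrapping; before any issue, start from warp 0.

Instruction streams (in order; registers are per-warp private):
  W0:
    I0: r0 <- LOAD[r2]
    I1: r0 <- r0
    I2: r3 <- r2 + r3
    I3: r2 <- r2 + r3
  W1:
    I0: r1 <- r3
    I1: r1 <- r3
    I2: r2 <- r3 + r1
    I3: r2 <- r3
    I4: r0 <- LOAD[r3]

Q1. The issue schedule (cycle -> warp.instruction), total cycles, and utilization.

cycle 0: W0.I0
cycle 1: W1.I0
cycle 2: W0.I1
cycle 3: W1.I1
cycle 4: W0.I2
cycle 5: W1.I2
cycle 6: W0.I3
cycle 7: W1.I3
cycle 8: W1.I4

Answer: 9 cycles, utilization 1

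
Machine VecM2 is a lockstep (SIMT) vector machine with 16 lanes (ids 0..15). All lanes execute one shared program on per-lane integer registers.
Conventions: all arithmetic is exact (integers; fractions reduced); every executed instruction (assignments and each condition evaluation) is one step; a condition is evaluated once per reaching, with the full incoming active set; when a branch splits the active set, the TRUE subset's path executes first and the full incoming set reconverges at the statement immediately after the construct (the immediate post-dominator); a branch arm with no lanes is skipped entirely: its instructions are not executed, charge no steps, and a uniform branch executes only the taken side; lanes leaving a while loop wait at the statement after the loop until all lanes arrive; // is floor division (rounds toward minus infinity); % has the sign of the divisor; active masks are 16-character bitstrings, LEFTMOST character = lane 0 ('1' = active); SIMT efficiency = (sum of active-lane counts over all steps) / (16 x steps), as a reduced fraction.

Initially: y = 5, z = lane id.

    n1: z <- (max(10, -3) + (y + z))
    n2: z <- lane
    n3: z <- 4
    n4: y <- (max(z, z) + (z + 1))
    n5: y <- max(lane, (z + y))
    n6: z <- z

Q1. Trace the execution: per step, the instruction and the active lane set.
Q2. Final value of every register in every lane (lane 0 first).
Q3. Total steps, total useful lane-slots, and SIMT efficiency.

step 0: z <- (max(10, -3) + (y + z)) 1111111111111111
step 1: z <- lane                    1111111111111111
step 2: z <- 4                       1111111111111111
step 3: y <- (max(z, z) + (z + 1))   1111111111111111
step 4: y <- max(lane, (z + y))      1111111111111111
step 5: z <- z                       1111111111111111

Answer: 6 steps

y: 13,13,13,13,13,13,13,13,13,13,13,13,13,13,14,15
z: 4,4,4,4,4,4,4,4,4,4,4,4,4,4,4,4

steps = 6; useful = 96; efficiency = 96/96 = 1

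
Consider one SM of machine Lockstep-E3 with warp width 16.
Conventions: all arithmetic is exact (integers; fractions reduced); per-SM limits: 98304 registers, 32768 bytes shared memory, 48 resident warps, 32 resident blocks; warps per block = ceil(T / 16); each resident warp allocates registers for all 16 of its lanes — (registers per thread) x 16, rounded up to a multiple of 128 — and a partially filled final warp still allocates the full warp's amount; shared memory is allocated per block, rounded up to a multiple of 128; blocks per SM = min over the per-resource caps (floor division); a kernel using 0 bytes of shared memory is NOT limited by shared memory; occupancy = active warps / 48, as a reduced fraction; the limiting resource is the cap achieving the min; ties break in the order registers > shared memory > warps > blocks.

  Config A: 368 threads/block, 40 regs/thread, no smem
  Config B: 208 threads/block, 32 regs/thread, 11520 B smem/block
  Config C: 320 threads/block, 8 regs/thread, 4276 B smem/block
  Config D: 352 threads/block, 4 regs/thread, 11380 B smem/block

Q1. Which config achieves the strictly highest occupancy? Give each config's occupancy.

occupancies: A 23/24, B 13/24, C 5/6, D 11/12

Answer: A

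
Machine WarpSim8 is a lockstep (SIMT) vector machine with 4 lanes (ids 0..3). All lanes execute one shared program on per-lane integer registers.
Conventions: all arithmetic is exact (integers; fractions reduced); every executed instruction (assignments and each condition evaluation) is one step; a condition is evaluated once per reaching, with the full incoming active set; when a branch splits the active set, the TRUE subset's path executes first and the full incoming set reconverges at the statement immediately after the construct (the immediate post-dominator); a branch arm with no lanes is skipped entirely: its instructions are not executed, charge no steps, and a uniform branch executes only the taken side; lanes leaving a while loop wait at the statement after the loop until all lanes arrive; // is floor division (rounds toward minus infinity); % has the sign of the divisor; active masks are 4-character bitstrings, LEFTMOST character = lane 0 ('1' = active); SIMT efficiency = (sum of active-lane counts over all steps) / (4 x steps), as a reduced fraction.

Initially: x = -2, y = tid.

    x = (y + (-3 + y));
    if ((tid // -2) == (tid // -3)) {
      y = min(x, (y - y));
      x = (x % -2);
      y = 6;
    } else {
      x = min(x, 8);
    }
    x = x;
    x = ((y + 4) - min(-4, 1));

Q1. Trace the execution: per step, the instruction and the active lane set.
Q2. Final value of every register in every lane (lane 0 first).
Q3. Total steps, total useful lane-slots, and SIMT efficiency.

step 0: x <- (y + (-3 + y))          1111
step 1: eval ((tid // -2) == (tid // -3)) 1111
step 2: y <- min(x, (y - y))         1110
step 3: x <- (x % -2)                1110
step 4: y <- 6                       1110
step 5: x <- min(x, 8)               0001
step 6: x <- x                       1111
step 7: x <- ((y + 4) - min(-4, 1))  1111

Answer: 8 steps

x: 14,14,14,11
y: 6,6,6,3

steps = 8; useful = 26; efficiency = 26/32 = 13/16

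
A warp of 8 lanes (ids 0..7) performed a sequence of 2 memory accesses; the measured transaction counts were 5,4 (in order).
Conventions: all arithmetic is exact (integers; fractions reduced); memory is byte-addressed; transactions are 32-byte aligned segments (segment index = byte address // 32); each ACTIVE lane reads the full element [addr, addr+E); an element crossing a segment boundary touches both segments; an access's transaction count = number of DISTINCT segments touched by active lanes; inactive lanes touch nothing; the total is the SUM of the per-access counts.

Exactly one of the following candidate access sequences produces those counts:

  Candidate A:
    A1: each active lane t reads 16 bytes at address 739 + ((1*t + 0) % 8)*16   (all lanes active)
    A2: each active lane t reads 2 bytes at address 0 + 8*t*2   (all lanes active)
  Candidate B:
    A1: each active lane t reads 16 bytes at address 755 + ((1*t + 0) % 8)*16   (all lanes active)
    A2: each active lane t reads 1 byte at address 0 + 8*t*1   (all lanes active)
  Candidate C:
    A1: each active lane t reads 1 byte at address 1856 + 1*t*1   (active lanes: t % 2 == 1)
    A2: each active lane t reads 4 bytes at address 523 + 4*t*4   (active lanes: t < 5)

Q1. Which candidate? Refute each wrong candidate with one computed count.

B: A2 gives 2 transactions, not 4
C: A1 gives 1 transaction, not 5
A: all counts match (5,4)

Answer: A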